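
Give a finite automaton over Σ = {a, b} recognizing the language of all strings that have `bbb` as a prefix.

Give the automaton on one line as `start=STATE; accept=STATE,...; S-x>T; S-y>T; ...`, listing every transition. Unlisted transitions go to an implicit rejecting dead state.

start=q0; accept=q3; q0-a>q4; q0-b>q1; q1-a>q4; q1-b>q2; q2-a>q4; q2-b>q3; q3-a>q3; q3-b>q3; q4-a>q4; q4-b>q4

Walk along `bbb` while the input agrees: from q0 take `b` to q1, and so on. Any deviation drops to the rejecting sink q4. Once q3 is reached the prefix is confirmed and every continuation is accepted.
        a   b  
>  q0   q4  q1 
   q1   q4  q2 
   q2   q4  q3 
 * q3   q3  q3 
   q4   q4  q4 
(> = start, * = accepting)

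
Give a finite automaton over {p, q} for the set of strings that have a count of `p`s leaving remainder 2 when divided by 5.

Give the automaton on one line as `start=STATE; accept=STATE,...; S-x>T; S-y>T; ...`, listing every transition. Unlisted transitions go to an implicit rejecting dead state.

The only thing that matters is how many `p`s have appeared, reduced mod 5. Use one state per residue: S0 for 0, …, S4 for 4. Reading `p` moves to the next residue; anything else stays put. S2 is accepting.
        p   q  
>  S0   S1  S0 
   S1   S2  S1 
 * S2   S3  S2 
   S3   S4  S3 
   S4   S0  S4 
(> = start, * = accepting)

start=S0; accept=S2; S0-p>S1; S0-q>S0; S1-p>S2; S1-q>S1; S2-p>S3; S2-q>S2; S3-p>S4; S3-q>S3; S4-p>S0; S4-q>S4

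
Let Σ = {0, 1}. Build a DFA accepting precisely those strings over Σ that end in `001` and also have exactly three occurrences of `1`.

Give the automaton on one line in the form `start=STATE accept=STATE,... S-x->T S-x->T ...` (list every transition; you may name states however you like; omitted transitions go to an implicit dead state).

start=S0 accept=S6 S0-0->S0 S0-1->S1 S1-0->S1 S1-1->S2 S2-0->S3 S2-1->S4 S3-0->S5 S3-1->S4 S4-0->S4 S4-1->S4 S5-0->S5 S5-1->S6 S6-0->S4 S6-1->S4

Handle the two conditions separately and then intersect. One (4 states) tracks how much of the suffix `001` has currently been matched; the other (5 states) tracks the count of `1`s, saturating at 4. Each combined state is a pair, one component from each; accept when both components accept. Equivalent product states are then merged.
A 7-state machine:
        0   1  
>  S0   S0  S1 
   S1   S1  S2 
   S2   S3  S4 
   S3   S5  S4 
   S4   S4  S4 
   S5   S5  S6 
 * S6   S4  S4 
(> = start, * = accepting)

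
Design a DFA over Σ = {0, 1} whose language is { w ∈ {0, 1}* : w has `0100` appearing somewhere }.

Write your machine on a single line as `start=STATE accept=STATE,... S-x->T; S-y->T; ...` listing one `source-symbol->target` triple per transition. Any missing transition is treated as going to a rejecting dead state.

States q0..q3 record the length of the longest prefix of `0100` that matches the current input suffix. Reaching q4 means `0100` has been seen, and we stay there forever. Accept from q4.
        0   1  
>  q0   q1  q0 
   q1   q1  q2 
   q2   q3  q0 
   q3   q4  q2 
 * q4   q4  q4 
(> = start, * = accepting)

start=q0; accept=q4; q0-0->q1; q0-1->q0; q1-0->q1; q1-1->q2; q2-0->q3; q2-1->q0; q3-0->q4; q3-1->q2; q4-0->q4; q4-1->q4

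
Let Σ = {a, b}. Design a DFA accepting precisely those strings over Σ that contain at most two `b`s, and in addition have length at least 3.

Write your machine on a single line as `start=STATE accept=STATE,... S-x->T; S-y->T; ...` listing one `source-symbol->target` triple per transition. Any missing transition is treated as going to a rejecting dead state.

Build one automaton per condition and run them in lockstep. One (4 states) tracks the count of `b`s, saturating at 3; the other (5 states) tracks the input length, saturating at 4. Each combined state is a pair, one component from each; accept when both components accept. Equivalent product states are then merged.
10 states suffice.
        a   b  
>  q0   q1  q2 
   q1   q3  q4 
   q2   q4  q5 
   q3   q6  q7 
   q4   q7  q8 
   q5   q8  q9 
 * q6   q6  q7 
 * q7   q7  q8 
 * q8   q8  q9 
   q9   q9  q9 
(> = start, * = accepting)

start=q0; accept=q6,q7,q8; q0-a->q1; q0-b->q2; q1-a->q3; q1-b->q4; q2-a->q4; q2-b->q5; q3-a->q6; q3-b->q7; q4-a->q7; q4-b->q8; q5-a->q8; q5-b->q9; q6-a->q6; q6-b->q7; q7-a->q7; q7-b->q8; q8-a->q8; q8-b->q9; q9-a->q9; q9-b->q9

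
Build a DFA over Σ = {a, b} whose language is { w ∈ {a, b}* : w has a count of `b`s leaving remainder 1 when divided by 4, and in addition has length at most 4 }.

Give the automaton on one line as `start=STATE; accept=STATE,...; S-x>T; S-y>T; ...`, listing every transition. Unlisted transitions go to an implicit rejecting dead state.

start=S0; accept=S2,S4,S7,S8; S0-a>S1; S0-b>S2; S1-a>S3; S1-b>S4; S2-a>S4; S2-b>S5; S3-a>S6; S3-b>S7; S4-a>S7; S4-b>S5; S5-a>S5; S5-b>S5; S6-a>S5; S6-b>S8; S7-a>S8; S7-b>S5; S8-a>S5; S8-b>S5

Handle the two conditions separately and then intersect. One (4 states) tracks the count of `b`s modulo 4; the other (6 states) tracks the input length, saturating at 5. Each combined state is a pair, one component from each; accept when both components accept. Minimizing collapses redundant product states.
9 states suffice.
        a   b  
>  S0   S1  S2 
   S1   S3  S4 
 * S2   S4  S5 
   S3   S6  S7 
 * S4   S7  S5 
   S5   S5  S5 
   S6   S5  S8 
 * S7   S8  S5 
 * S8   S5  S5 
(> = start, * = accepting)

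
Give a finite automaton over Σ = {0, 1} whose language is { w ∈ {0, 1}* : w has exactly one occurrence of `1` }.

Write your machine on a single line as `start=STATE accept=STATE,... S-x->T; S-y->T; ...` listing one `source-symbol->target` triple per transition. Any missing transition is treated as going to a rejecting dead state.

start=s0; accept=s1; s0-0->s0; s0-1->s1; s1-0->s1; s1-1->s2; s2-0->s2; s2-1->s2

Count `1`s, saturating at 2: state s0 means no `1` yet, s1 means one `1` seen, s2 means more than one. Each `1` increments (capped at s2); other symbols loop. Accept from {s1}.
3 states suffice.
        0   1  
>  s0   s0  s1 
 * s1   s1  s2 
   s2   s2  s2 
(> = start, * = accepting)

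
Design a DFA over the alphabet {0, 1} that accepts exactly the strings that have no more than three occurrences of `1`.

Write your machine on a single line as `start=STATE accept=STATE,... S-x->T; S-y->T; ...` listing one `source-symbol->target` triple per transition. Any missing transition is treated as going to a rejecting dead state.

start=q0; accept=q0,q1,q2,q3; q0-0->q0; q0-1->q1; q1-0->q1; q1-1->q2; q2-0->q2; q2-1->q3; q3-0->q3; q3-1->q4; q4-0->q4; q4-1->q4

Only the number of `1`s matters, and only up to 4. Make a chain q0 → q1 → q2 → q3 → q4 advanced by each `1` (with q4 absorbing); every other symbol self-loops. The accepting set is {q0, q1, q2, q3}.
5 states suffice.
        0   1  
>* q0   q0  q1 
 * q1   q1  q2 
 * q2   q2  q3 
 * q3   q3  q4 
   q4   q4  q4 
(> = start, * = accepting)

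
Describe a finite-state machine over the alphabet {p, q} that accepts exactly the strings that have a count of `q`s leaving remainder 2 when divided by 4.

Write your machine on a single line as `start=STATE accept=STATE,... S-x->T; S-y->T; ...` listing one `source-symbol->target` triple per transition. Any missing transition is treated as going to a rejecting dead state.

start=A; accept=C; A-p->A; A-q->B; B-p->B; B-q->C; C-p->C; C-q->D; D-p->D; D-q->A

The only thing that matters is how many `q`s have appeared, reduced mod 4. Use one state per residue: A for 0, …, D for 3. Reading `q` moves to the next residue; anything else stays put. C is accepting.
A 4-state machine:
       p  q 
>  A   A  B 
   B   B  C 
 * C   C  D 
   D   D  A 
(> = start, * = accepting)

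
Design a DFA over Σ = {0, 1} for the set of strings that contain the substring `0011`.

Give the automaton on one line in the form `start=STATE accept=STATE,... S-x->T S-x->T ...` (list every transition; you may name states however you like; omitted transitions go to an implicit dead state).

start=S0 accept=S4 S0-0->S1 S0-1->S0 S1-0->S2 S1-1->S0 S2-0->S2 S2-1->S3 S3-0->S1 S3-1->S4 S4-0->S4 S4-1->S4

Track how much of `0011` has been matched so far: state S0 is no progress, S4 is the absorbing accept state reached once `0011` has occurred. Intermediate states record partial matches; on a mismatch, fall back to the longest reusable overlap.
5 states suffice.
        0   1  
>  S0   S1  S0 
   S1   S2  S0 
   S2   S2  S3 
   S3   S1  S4 
 * S4   S4  S4 
(> = start, * = accepting)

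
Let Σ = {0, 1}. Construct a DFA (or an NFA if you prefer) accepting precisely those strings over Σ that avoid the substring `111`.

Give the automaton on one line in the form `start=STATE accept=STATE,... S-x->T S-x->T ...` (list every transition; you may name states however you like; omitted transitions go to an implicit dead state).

start=q0 accept=q0,q1,q2 q0-0->q0 q0-1->q1 q1-0->q0 q1-1->q2 q2-0->q0 q2-1->q3 q3-0->q3 q3-1->q3

This is the complement of 'contains `111`'. Use the same substring-matching states — q0 through q3 holding how much of `111` has just been matched — but flip the accepting set: everything except the trap q3 accepts.
        0   1  
>* q0   q0  q1 
 * q1   q0  q2 
 * q2   q0  q3 
   q3   q3  q3 
(> = start, * = accepting)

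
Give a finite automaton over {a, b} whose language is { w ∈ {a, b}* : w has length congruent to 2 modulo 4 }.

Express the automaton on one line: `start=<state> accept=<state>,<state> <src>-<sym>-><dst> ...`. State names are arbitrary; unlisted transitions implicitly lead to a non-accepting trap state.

start=q0 accept=q2 q0-a->q1 q0-b->q1 q1-a->q2 q1-b->q2 q2-a->q3 q2-b->q3 q3-a->q0 q3-b->q0

Count input length modulo 4: every symbol advances one step around the cycle q0 → q1 → q2 → q3 → q0. Accept at q2.
4 states suffice.
        a   b  
>  q0   q1  q1 
   q1   q2  q2 
 * q2   q3  q3 
   q3   q0  q0 
(> = start, * = accepting)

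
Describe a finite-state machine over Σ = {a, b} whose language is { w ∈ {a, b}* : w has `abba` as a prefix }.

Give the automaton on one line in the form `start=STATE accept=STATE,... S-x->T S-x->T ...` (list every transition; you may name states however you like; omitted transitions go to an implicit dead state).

Check the first 4 symbols one by one: S0 through S3 record how many have matched `abba` so far; any wrong symbol goes to the dead state S5. After all 4 match we enter the accepting sink S4.
A 6-state machine:
        a   b  
>  S0   S1  S5 
   S1   S5  S2 
   S2   S5  S3 
   S3   S4  S5 
 * S4   S4  S4 
   S5   S5  S5 
(> = start, * = accepting)

start=S0 accept=S4 S0-a->S1 S0-b->S5 S1-a->S5 S1-b->S2 S2-a->S5 S2-b->S3 S3-a->S4 S3-b->S5 S4-a->S4 S4-b->S4 S5-a->S5 S5-b->S5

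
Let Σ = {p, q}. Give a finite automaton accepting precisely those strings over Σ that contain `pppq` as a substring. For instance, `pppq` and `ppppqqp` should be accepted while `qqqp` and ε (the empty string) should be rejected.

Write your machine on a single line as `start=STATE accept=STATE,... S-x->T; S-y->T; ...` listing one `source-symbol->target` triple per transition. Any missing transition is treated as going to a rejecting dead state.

start=S0; accept=S4; S0-p->S1; S0-q->S0; S1-p->S2; S1-q->S0; S2-p->S3; S2-q->S0; S3-p->S3; S3-q->S4; S4-p->S4; S4-q->S4

States S0..S3 record the length of the longest prefix of `pppq` that matches the current input suffix. Reaching S4 means `pppq` has been seen, and we stay there forever. Accept from S4.
        p   q  
>  S0   S1  S0 
   S1   S2  S0 
   S2   S3  S0 
   S3   S3  S4 
 * S4   S4  S4 
(> = start, * = accepting)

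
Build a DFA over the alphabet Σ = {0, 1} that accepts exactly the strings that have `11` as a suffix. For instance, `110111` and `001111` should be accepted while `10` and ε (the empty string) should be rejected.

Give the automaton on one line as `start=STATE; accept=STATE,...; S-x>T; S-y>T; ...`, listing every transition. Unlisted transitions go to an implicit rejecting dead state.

Let each state record the length of the longest suffix of the input read so far that is also a prefix of `11`. B means the last symbol is `1`; C means the last 2 symbols are `11`. Accept only at C, where the string currently ends in `11`.
A 3-state machine:
       0  1 
>  A   A  B 
   B   A  C 
 * C   A  C 
(> = start, * = accepting)

start=A; accept=C; A-0>A; A-1>B; B-0>A; B-1>C; C-0>A; C-1>C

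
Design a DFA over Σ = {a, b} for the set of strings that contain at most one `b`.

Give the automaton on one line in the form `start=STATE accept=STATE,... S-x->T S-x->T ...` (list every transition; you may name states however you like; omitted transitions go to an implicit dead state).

start=S0 accept=S0,S1 S0-a->S0 S0-b->S1 S1-a->S1 S1-b->S2 S2-a->S2 S2-b->S2

Count `b`s, saturating at 2: state S0 means no `b` yet, S1 means one `b` seen, S2 means more than one. Each `b` increments (capped at S2); other symbols loop. Accept from {S0, S1}.
3 states suffice.
        a   b  
>* S0   S0  S1 
 * S1   S1  S2 
   S2   S2  S2 
(> = start, * = accepting)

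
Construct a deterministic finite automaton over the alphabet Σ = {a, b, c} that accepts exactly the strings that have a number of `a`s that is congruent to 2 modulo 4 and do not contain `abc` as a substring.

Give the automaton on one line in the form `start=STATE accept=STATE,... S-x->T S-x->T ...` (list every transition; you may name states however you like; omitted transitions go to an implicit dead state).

start=S0 accept=S2,S6,S7 S0-a->S1 S0-b->S0 S0-c->S0 S1-a->S2 S1-b->S3 S1-c->S4 S2-a->S5 S2-b->S6 S2-c->S7 S3-a->S2 S3-b->S4 S3-c->S8 S4-a->S2 S4-b->S4 S4-c->S4 S5-a->S9 S5-b->S10 S5-c->S11 S6-a->S5 S6-b->S7 S6-c->S8 S7-a->S5 S7-b->S7 S7-c->S7 S8-a->S8 S8-b->S8 S8-c->S8 S9-a->S1 S9-b->S12 S9-c->S0 S10-a->S9 S10-b->S11 S10-c->S8 S11-a->S9 S11-b->S11 S11-c->S11 S12-a->S1 S12-b->S0 S12-c->S8

Handle the two conditions separately and then intersect. One (4 states) tracks the count of `a`s modulo 4; the other (4 states) tracks partial matches of the forbidden pattern `abc`. Each combined state is a pair, one component from each; accept when both components accept. After merging equivalent states the machine shrinks.
13 states suffice.
          a    b    c  
>  S0     S1   S0   S0 
   S1     S2   S3   S4 
 * S2     S5   S6   S7 
   S3     S2   S4   S8 
   S4     S2   S4   S4 
   S5     S9  S10  S11 
 * S6     S5   S7   S8 
 * S7     S5   S7   S7 
   S8     S8   S8   S8 
   S9     S1  S12   S0 
   S10    S9  S11   S8 
   S11    S9  S11  S11 
   S12    S1   S0   S8 
(> = start, * = accepting)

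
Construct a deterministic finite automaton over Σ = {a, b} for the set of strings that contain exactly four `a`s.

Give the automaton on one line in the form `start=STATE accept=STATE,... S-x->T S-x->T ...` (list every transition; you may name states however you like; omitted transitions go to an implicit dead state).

start=q0 accept=q4 q0-a->q1 q0-b->q0 q1-a->q2 q1-b->q1 q2-a->q3 q2-b->q2 q3-a->q4 q3-b->q3 q4-a->q5 q4-b->q4 q5-a->q5 q5-b->q5

Count `a`s, saturating at 5: states q0 through q4 mean 0 through 4 `a`s seen; q5 means more than 4. Each `a` increments (capped at q5); other symbols loop. Accept from {q4}.
A 6-state machine:
        a   b  
>  q0   q1  q0 
   q1   q2  q1 
   q2   q3  q2 
   q3   q4  q3 
 * q4   q5  q4 
   q5   q5  q5 
(> = start, * = accepting)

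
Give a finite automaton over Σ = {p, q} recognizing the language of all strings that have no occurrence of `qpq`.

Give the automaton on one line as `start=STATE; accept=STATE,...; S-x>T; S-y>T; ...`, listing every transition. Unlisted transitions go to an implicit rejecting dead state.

This is the complement of 'contains `qpq`'. Use the same substring-matching states — A through D holding how much of `qpq` has just been matched — but flip the accepting set: everything except the trap D accepts.
A 4-state machine:
       p  q 
>* A   A  B 
 * B   C  B 
 * C   A  D 
   D   D  D 
(> = start, * = accepting)

start=A; accept=A,B,C; A-p>A; A-q>B; B-p>C; B-q>B; C-p>A; C-q>D; D-p>D; D-q>D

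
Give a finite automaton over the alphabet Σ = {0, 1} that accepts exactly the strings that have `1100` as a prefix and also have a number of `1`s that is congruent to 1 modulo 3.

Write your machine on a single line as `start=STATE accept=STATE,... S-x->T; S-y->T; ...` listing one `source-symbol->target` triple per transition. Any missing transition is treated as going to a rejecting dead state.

Build one automaton per condition and run them in lockstep. One (6 states) tracks whether the input so far still matches the prefix `1100`; the other (3 states) tracks the count of `1`s modulo 3. Each combined state is a pair, one component from each; accept when both components accept.
A 10-state machine:
        0   1  
>  S0   S1  S2 
   S1   S1  S3 
   S2   S3  S4 
   S3   S3  S5 
   S4   S6  S1 
   S5   S5  S1 
   S6   S7  S1 
   S7   S7  S8 
   S8   S8  S9 
 * S9   S9  S7 
(> = start, * = accepting)

start=S0; accept=S9; S0-0->S1; S0-1->S2; S1-0->S1; S1-1->S3; S2-0->S3; S2-1->S4; S3-0->S3; S3-1->S5; S4-0->S6; S4-1->S1; S5-0->S5; S5-1->S1; S6-0->S7; S6-1->S1; S7-0->S7; S7-1->S8; S8-0->S8; S8-1->S9; S9-0->S9; S9-1->S7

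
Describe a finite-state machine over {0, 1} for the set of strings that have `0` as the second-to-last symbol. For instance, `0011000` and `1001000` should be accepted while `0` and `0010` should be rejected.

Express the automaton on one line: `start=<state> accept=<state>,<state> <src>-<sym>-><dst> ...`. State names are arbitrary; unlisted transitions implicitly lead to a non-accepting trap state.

A DFA must remember the last 2 symbols (since which symbol is second-to-last isn't known until the input ends). Use one state per possible window of the last ≤2 symbols; accept from those whose window starts with `0`.
A 7-state machine:
       0  1 
>  A   B  C 
   B   D  E 
   C   F  G 
 * D   D  E 
 * E   F  G 
   F   D  E 
   G   F  G 
(> = start, * = accepting)

start=A accept=D,E A-0->B A-1->C B-0->D B-1->E C-0->F C-1->G D-0->D D-1->E E-0->F E-1->G F-0->D F-1->E G-0->F G-1->G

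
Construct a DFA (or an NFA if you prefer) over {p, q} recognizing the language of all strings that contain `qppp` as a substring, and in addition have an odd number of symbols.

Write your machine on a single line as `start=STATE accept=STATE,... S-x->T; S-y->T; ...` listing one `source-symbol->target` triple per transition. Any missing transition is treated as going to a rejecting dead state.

Run two small machines in parallel and take their product. One (5 states) tracks whether and how much of `qppp` has been seen; the other (2 states) tracks the input length modulo 2. Each combined state is a pair, one component from each; accept when both components accept.
A 10-state machine:
        p   q  
>  s0   s1  s2 
   s1   s0  s3 
   s2   s4  s3 
   s3   s5  s2 
   s4   s6  s2 
   s5   s7  s3 
   s6   s8  s3 
   s7   s9  s2 
   s8   s9  s9 
 * s9   s8  s8 
(> = start, * = accepting)

start=s0; accept=s9; s0-p->s1; s0-q->s2; s1-p->s0; s1-q->s3; s2-p->s4; s2-q->s3; s3-p->s5; s3-q->s2; s4-p->s6; s4-q->s2; s5-p->s7; s5-q->s3; s6-p->s8; s6-q->s3; s7-p->s9; s7-q->s2; s8-p->s9; s8-q->s9; s9-p->s8; s9-q->s8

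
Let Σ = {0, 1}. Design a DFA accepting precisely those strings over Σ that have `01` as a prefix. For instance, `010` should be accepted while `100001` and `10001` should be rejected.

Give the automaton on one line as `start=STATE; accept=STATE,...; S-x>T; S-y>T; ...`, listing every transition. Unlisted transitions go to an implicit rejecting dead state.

Walk along `01` while the input agrees: from S0 take `0` to S1, and so on. Any deviation drops to the rejecting sink S3. Once S2 is reached the prefix is confirmed and every continuation is accepted.
        0   1  
>  S0   S1  S3 
   S1   S3  S2 
 * S2   S2  S2 
   S3   S3  S3 
(> = start, * = accepting)

start=S0; accept=S2; S0-0>S1; S0-1>S3; S1-0>S3; S1-1>S2; S2-0>S2; S2-1>S2; S3-0>S3; S3-1>S3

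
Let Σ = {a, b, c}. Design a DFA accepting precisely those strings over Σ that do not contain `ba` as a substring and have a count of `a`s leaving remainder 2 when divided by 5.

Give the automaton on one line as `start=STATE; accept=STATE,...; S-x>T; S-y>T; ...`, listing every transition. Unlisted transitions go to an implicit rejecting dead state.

start=q0; accept=q3,q7; q0-a>q1; q0-b>q2; q0-c>q0; q1-a>q3; q1-b>q4; q1-c>q1; q2-a>q5; q2-b>q2; q2-c>q0; q3-a>q6; q3-b>q7; q3-c>q3; q4-a>q5; q4-b>q4; q4-c>q1; q5-a>q5; q5-b>q5; q5-c>q5; q6-a>q8; q6-b>q9; q6-c>q6; q7-a>q5; q7-b>q7; q7-c>q3; q8-a>q0; q8-b>q10; q8-c>q8; q9-a>q5; q9-b>q9; q9-c>q6; q10-a>q5; q10-b>q10; q10-c>q8

Run two small machines in parallel and take their product. One (3 states) tracks partial matches of the forbidden pattern `ba`; the other (5 states) tracks the count of `a`s modulo 5. Each combined state is a pair, one component from each; accept when both components accept. After merging equivalent states the machine shrinks.
An 11-state machine:
          a    b    c  
>  q0     q1   q2   q0 
   q1     q3   q4   q1 
   q2     q5   q2   q0 
 * q3     q6   q7   q3 
   q4     q5   q4   q1 
   q5     q5   q5   q5 
   q6     q8   q9   q6 
 * q7     q5   q7   q3 
   q8     q0  q10   q8 
   q9     q5   q9   q6 
   q10    q5  q10   q8 
(> = start, * = accepting)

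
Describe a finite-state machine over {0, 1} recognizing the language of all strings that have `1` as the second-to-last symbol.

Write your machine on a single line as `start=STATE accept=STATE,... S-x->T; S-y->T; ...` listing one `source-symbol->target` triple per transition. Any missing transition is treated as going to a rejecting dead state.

start=q0; accept=q5,q6; q0-0->q1; q0-1->q2; q1-0->q3; q1-1->q4; q2-0->q5; q2-1->q6; q3-0->q3; q3-1->q4; q4-0->q5; q4-1->q6; q5-0->q3; q5-1->q4; q6-0->q5; q6-1->q6

A DFA must remember the last 2 symbols (since which symbol is second-to-last isn't known until the input ends). Use one state per possible window of the last ≤2 symbols; accept from those whose window starts with `1`.
With 7 states:
        0   1  
>  q0   q1  q2 
   q1   q3  q4 
   q2   q5  q6 
   q3   q3  q4 
   q4   q5  q6 
 * q5   q3  q4 
 * q6   q5  q6 
(> = start, * = accepting)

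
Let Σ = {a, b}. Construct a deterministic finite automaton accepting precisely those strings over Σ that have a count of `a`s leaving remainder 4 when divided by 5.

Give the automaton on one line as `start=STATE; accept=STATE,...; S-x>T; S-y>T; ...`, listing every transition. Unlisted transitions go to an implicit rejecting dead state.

The only thing that matters is how many `a`s have appeared, reduced mod 5. Use one state per residue: q0 for 0, …, q4 for 4. Reading `a` moves to the next residue; anything else stays put. q4 is accepting.
A 5-state machine:
        a   b  
>  q0   q1  q0 
   q1   q2  q1 
   q2   q3  q2 
   q3   q4  q3 
 * q4   q0  q4 
(> = start, * = accepting)

start=q0; accept=q4; q0-a>q1; q0-b>q0; q1-a>q2; q1-b>q1; q2-a>q3; q2-b>q2; q3-a>q4; q3-b>q3; q4-a>q0; q4-b>q4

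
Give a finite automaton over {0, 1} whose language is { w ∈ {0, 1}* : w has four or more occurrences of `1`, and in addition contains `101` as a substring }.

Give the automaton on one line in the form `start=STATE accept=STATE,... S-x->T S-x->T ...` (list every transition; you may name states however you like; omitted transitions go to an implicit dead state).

start=S0 accept=S12,S16 S0-0->S0 S0-1->S1 S1-0->S2 S1-1->S3 S2-0->S4 S2-1->S5 S3-0->S6 S3-1->S7 S4-0->S4 S4-1->S3 S5-0->S5 S5-1->S8 S6-0->S9 S6-1->S8 S7-0->S10 S7-1->S11 S8-0->S8 S8-1->S12 S9-0->S9 S9-1->S7 S10-0->S13 S10-1->S12 S11-0->S14 S11-1->S15 S12-0->S12 S12-1->S16 S13-0->S13 S13-1->S11 S14-0->S17 S14-1->S16 S15-0->S18 S15-1->S15 S16-0->S16 S16-1->S16 S17-0->S17 S17-1->S15 S18-0->S19 S18-1->S16 S19-0->S19 S19-1->S15

Handle the two conditions separately and then intersect. One (6 states) tracks the count of `1`s, saturating at 5; the other (4 states) tracks whether and how much of `101` has been seen. Each combined state is a pair, one component from each; accept when both components accept.
20 states suffice.
          0    1  
>  S0     S0   S1 
   S1     S2   S3 
   S2     S4   S5 
   S3     S6   S7 
   S4     S4   S3 
   S5     S5   S8 
   S6     S9   S8 
   S7    S10  S11 
   S8     S8  S12 
   S9     S9   S7 
   S10   S13  S12 
   S11   S14  S15 
 * S12   S12  S16 
   S13   S13  S11 
   S14   S17  S16 
   S15   S18  S15 
 * S16   S16  S16 
   S17   S17  S15 
   S18   S19  S16 
   S19   S19  S15 
(> = start, * = accepting)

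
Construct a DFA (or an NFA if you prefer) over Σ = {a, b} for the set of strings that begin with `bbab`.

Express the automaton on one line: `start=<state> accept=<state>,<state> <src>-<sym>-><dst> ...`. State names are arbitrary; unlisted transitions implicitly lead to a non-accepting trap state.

start=S0 accept=S4 S0-a->S5 S0-b->S1 S1-a->S5 S1-b->S2 S2-a->S3 S2-b->S5 S3-a->S5 S3-b->S4 S4-a->S4 S4-b->S4 S5-a->S5 S5-b->S5

Check the first 4 symbols one by one: S0 through S3 record how many have matched `bbab` so far; any wrong symbol goes to the dead state S5. After all 4 match we enter the accepting sink S4.
        a   b  
>  S0   S5  S1 
   S1   S5  S2 
   S2   S3  S5 
   S3   S5  S4 
 * S4   S4  S4 
   S5   S5  S5 
(> = start, * = accepting)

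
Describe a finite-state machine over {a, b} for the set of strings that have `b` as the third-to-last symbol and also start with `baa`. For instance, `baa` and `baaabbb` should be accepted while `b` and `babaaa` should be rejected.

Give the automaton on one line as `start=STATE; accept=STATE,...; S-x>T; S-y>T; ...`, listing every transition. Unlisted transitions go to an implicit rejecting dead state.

start=s0; accept=s4,s9,s10,s11; s0-a>s1; s0-b>s2; s1-a>s1; s1-b>s1; s2-a>s3; s2-b>s1; s3-a>s4; s3-b>s1; s4-a>s5; s4-b>s6; s5-a>s5; s5-b>s6; s6-a>s7; s6-b>s8; s7-a>s4; s7-b>s9; s8-a>s10; s8-b>s11; s9-a>s7; s9-b>s8; s10-a>s4; s10-b>s9; s11-a>s10; s11-b>s11

Handle the two conditions separately and then intersect. The first has 15 states tracking the last 3 symbols read; the second has 5 states tracking whether the input so far still matches the prefix `baa`. A product state is a pair (one from each), accepting exactly when both do. Equivalent product states are then merged.
With 12 states:
          a    b  
>  s0     s1   s2 
   s1     s1   s1 
   s2     s3   s1 
   s3     s4   s1 
 * s4     s5   s6 
   s5     s5   s6 
   s6     s7   s8 
   s7     s4   s9 
   s8    s10  s11 
 * s9     s7   s8 
 * s10    s4   s9 
 * s11   s10  s11 
(> = start, * = accepting)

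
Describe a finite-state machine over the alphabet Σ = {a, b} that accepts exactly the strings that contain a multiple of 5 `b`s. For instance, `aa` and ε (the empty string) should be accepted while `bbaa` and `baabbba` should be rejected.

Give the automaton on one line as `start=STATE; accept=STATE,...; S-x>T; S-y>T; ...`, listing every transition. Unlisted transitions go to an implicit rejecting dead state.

The only thing that matters is how many `b`s have appeared, reduced mod 5. Use one state per residue: q0 for 0, …, q4 for 4. Reading `b` moves to the next residue; anything else stays put. q0 is accepting.
With 5 states:
        a   b  
>* q0   q0  q1 
   q1   q1  q2 
   q2   q2  q3 
   q3   q3  q4 
   q4   q4  q0 
(> = start, * = accepting)

start=q0; accept=q0; q0-a>q0; q0-b>q1; q1-a>q1; q1-b>q2; q2-a>q2; q2-b>q3; q3-a>q3; q3-b>q4; q4-a>q4; q4-b>q0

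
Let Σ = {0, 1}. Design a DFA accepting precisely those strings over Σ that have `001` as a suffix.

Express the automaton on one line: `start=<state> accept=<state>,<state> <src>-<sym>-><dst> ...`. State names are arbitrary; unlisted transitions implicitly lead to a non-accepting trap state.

start=s0 accept=s3 s0-0->s1 s0-1->s0 s1-0->s2 s1-1->s0 s2-0->s2 s2-1->s3 s3-0->s1 s3-1->s0

Remember how much of `001` the current input suffix matches. State s0 means no match yet; s1 means the last symbol is `0`; s2 means the last 2 symbols are `00`; s3 means the last 3 symbols are `001`. Only s3 accepts. On a mismatch, fall back to the longest proper suffix that is still a prefix of `001`.
A 4-state machine:
        0   1  
>  s0   s1  s0 
   s1   s2  s0 
   s2   s2  s3 
 * s3   s1  s0 
(> = start, * = accepting)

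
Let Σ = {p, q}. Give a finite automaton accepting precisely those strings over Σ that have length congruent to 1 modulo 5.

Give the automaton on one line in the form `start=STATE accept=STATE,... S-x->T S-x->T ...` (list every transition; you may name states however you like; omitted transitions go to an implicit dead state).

start=S0 accept=S1 S0-p->S1 S0-q->S1 S1-p->S2 S1-q->S2 S2-p->S3 S2-q->S3 S3-p->S4 S3-q->S4 S4-p->S0 S4-q->S0

Count input length modulo 5: every symbol advances one step around the cycle S0 → S1 → S2 → S3 → S4 → S0. Accept at S1.
        p   q  
>  S0   S1  S1 
 * S1   S2  S2 
   S2   S3  S3 
   S3   S4  S4 
   S4   S0  S0 
(> = start, * = accepting)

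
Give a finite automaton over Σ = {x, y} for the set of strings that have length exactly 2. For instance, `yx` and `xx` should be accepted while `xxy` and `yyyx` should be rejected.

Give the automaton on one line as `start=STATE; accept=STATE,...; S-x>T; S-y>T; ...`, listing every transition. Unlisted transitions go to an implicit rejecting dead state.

start=A; accept=C; A-x>B; A-y>B; B-x>C; B-y>C; C-x>D; C-y>D; D-x>D; D-y>D

We only need to distinguish lengths 0, 1, …, 2, and '>2'. Chain A → B → C → D on every symbol, with D looping. Accepting states: {C}.
A 4-state machine:
       x  y 
>  A   B  B 
   B   C  C 
 * C   D  D 
   D   D  D 
(> = start, * = accepting)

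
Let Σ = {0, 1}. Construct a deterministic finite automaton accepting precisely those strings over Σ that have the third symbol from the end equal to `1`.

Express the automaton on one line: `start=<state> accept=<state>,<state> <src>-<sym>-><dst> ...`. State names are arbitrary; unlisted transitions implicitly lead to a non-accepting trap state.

Because acceptance depends on a position counted from the end, the machine has to buffer the most recent 3 symbols. Make each state the string of the last up-to-3 symbols read; on input `x` shift the window left and append `x`. Accept when the buffered window has length 3 and begins with `1`.
       0  1 
>  A   B  C 
   B   D  E 
   C   F  G 
   D   H  I 
   E   J  K 
   F   L  M 
   G   N  O 
   H   H  I 
   I   J  K 
   J   L  M 
   K   N  O 
 * L   H  I 
 * M   J  K 
 * N   L  M 
 * O   N  O 
(> = start, * = accepting)

start=A accept=L,M,N,O A-0->B A-1->C B-0->D B-1->E C-0->F C-1->G D-0->H D-1->I E-0->J E-1->K F-0->L F-1->M G-0->N G-1->O H-0->H H-1->I I-0->J I-1->K J-0->L J-1->M K-0->N K-1->O L-0->H L-1->I M-0->J M-1->K N-0->L N-1->M O-0->N O-1->O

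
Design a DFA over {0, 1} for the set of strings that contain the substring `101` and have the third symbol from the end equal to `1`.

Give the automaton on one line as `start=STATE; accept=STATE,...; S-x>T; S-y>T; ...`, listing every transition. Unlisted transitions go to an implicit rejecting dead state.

start=A; accept=M,R,S,T; A-0>B; A-1>C; B-0>D; B-1>E; C-0>F; C-1>G; D-0>H; D-1>I; E-0>J; E-1>K; F-0>L; F-1>M; G-0>N; G-1>O; H-0>H; H-1>I; I-0>J; I-1>K; J-0>L; J-1>M; K-0>N; K-1>O; L-0>H; L-1>I; M-0>P; M-1>Q; N-0>L; N-1>M; O-0>N; O-1>O; P-0>R; P-1>M; Q-0>S; Q-1>T; R-0>U; R-1>V; S-0>R; S-1>M; T-0>S; T-1>T; U-0>U; U-1>V; V-0>P; V-1>Q

Build one automaton per condition and run them in lockstep. One (4 states) tracks whether and how much of `101` has been seen; the other (15 states) tracks the last 3 symbols read. Each combined state is a pair, one component from each; accept when both components accept.
A 22-state machine:
       0  1 
>  A   B  C 
   B   D  E 
   C   F  G 
   D   H  I 
   E   J  K 
   F   L  M 
   G   N  O 
   H   H  I 
   I   J  K 
   J   L  M 
   K   N  O 
   L   H  I 
 * M   P  Q 
   N   L  M 
   O   N  O 
   P   R  M 
   Q   S  T 
 * R   U  V 
 * S   R  M 
 * T   S  T 
   U   U  V 
   V   P  Q 
(> = start, * = accepting)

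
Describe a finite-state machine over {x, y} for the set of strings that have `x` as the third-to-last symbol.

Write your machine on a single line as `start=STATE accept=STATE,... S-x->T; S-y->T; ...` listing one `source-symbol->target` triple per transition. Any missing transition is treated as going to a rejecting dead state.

start=q0; accept=q7,q8,q9,q10; q0-x->q1; q0-y->q2; q1-x->q3; q1-y->q4; q2-x->q5; q2-y->q6; q3-x->q7; q3-y->q8; q4-x->q9; q4-y->q10; q5-x->q11; q5-y->q12; q6-x->q13; q6-y->q14; q7-x->q7; q7-y->q8; q8-x->q9; q8-y->q10; q9-x->q11; q9-y->q12; q10-x->q13; q10-y->q14; q11-x->q7; q11-y->q8; q12-x->q9; q12-y->q10; q13-x->q11; q13-y->q12; q14-x->q13; q14-y->q14

A DFA must remember the last 3 symbols (since which symbol is third-to-last isn't known until the input ends). Use one state per possible window of the last ≤3 symbols; accept from those whose window starts with `x`.
With 15 states:
          x    y  
>  q0     q1   q2 
   q1     q3   q4 
   q2     q5   q6 
   q3     q7   q8 
   q4     q9  q10 
   q5    q11  q12 
   q6    q13  q14 
 * q7     q7   q8 
 * q8     q9  q10 
 * q9    q11  q12 
 * q10   q13  q14 
   q11    q7   q8 
   q12    q9  q10 
   q13   q11  q12 
   q14   q13  q14 
(> = start, * = accepting)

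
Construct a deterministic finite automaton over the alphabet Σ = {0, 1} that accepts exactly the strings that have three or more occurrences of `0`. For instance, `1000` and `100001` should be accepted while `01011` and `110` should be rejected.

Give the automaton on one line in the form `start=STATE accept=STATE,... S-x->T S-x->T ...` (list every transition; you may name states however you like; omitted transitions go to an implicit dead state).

Only the number of `0`s matters, and only up to 4. Make a chain S0 → S1 → S2 → S3 → S4 advanced by each `0` (with S4 absorbing); every other symbol self-loops. The accepting set is {S3, S4}.
5 states suffice.
        0   1  
>  S0   S1  S0 
   S1   S2  S1 
   S2   S3  S2 
 * S3   S4  S3 
 * S4   S4  S4 
(> = start, * = accepting)

start=S0 accept=S3,S4 S0-0->S1 S0-1->S0 S1-0->S2 S1-1->S1 S2-0->S3 S2-1->S2 S3-0->S4 S3-1->S3 S4-0->S4 S4-1->S4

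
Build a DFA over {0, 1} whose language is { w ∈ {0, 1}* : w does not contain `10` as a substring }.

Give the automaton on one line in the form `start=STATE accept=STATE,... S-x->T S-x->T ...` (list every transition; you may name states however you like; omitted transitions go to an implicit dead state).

Track partial matches of the forbidden pattern `10`. State q2 is a dead state reached once `10` has occurred; every other state accepts. q0 means no part of `10` is currently matched.
With 3 states:
        0   1  
>* q0   q0  q1 
 * q1   q2  q1 
   q2   q2  q2 
(> = start, * = accepting)

start=q0 accept=q0,q1 q0-0->q0 q0-1->q1 q1-0->q2 q1-1->q1 q2-0->q2 q2-1->q2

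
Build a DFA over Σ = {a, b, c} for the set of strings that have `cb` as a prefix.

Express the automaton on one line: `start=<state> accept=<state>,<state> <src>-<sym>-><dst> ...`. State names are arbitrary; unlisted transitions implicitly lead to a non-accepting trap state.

Walk along `cb` while the input agrees: from s0 take `c` to s1, and so on. Any deviation drops to the rejecting sink s3. Once s2 is reached the prefix is confirmed and every continuation is accepted.
        a   b   c  
>  s0   s3  s3  s1 
   s1   s3  s2  s3 
 * s2   s2  s2  s2 
   s3   s3  s3  s3 
(> = start, * = accepting)

start=s0 accept=s2 s0-a->s3 s0-b->s3 s0-c->s1 s1-a->s3 s1-b->s2 s1-c->s3 s2-a->s2 s2-b->s2 s2-c->s2 s3-a->s3 s3-b->s3 s3-c->s3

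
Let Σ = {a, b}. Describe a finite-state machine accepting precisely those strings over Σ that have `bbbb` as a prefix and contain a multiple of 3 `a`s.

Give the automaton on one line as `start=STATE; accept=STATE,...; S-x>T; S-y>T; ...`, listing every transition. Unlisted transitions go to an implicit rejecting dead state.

start=s0; accept=s7; s0-a>s1; s0-b>s2; s1-a>s3; s1-b>s1; s2-a>s1; s2-b>s4; s3-a>s5; s3-b>s3; s4-a>s1; s4-b>s6; s5-a>s1; s5-b>s5; s6-a>s1; s6-b>s7; s7-a>s8; s7-b>s7; s8-a>s9; s8-b>s8; s9-a>s7; s9-b>s9

Handle the two conditions separately and then intersect. The first has 6 states tracking whether the input so far still matches the prefix `bbbb`; the second has 3 states tracking the count of `a`s modulo 3. A product state is a pair (one from each), accepting exactly when both do.
10 states suffice.
        a   b  
>  s0   s1  s2 
   s1   s3  s1 
   s2   s1  s4 
   s3   s5  s3 
   s4   s1  s6 
   s5   s1  s5 
   s6   s1  s7 
 * s7   s8  s7 
   s8   s9  s8 
   s9   s7  s9 
(> = start, * = accepting)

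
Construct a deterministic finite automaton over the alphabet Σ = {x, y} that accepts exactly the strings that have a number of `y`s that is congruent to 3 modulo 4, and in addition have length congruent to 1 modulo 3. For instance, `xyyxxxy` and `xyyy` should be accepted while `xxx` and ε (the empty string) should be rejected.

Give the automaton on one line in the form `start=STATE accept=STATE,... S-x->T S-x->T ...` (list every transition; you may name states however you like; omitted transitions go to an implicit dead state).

Build one automaton per condition and run them in lockstep. One (4 states) tracks the count of `y`s modulo 4; the other (3 states) tracks the input length modulo 3. Each combined state is a pair, one component from each; accept when both components accept.
With 12 states:
          x    y  
>  q0     q1   q2 
   q1     q3   q4 
   q2     q4   q5 
   q3     q0   q6 
   q4     q6   q7 
   q5     q7   q8 
   q6     q2   q9 
   q7     q9  q10 
   q8    q10   q1 
   q9     q5  q11 
 * q10   q11   q3 
   q11    q8   q0 
(> = start, * = accepting)

start=q0 accept=q10 q0-x->q1 q0-y->q2 q1-x->q3 q1-y->q4 q2-x->q4 q2-y->q5 q3-x->q0 q3-y->q6 q4-x->q6 q4-y->q7 q5-x->q7 q5-y->q8 q6-x->q2 q6-y->q9 q7-x->q9 q7-y->q10 q8-x->q10 q8-y->q1 q9-x->q5 q9-y->q11 q10-x->q11 q10-y->q3 q11-x->q8 q11-y->q0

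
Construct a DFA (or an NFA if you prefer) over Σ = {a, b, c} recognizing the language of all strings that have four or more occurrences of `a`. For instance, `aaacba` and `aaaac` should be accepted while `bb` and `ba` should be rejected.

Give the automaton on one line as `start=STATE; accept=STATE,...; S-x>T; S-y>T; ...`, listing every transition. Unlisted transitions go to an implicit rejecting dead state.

start=S0; accept=S4,S5; S0-a>S1; S0-b>S0; S0-c>S0; S1-a>S2; S1-b>S1; S1-c>S1; S2-a>S3; S2-b>S2; S2-c>S2; S3-a>S4; S3-b>S3; S3-c>S3; S4-a>S5; S4-b>S4; S4-c>S4; S5-a>S5; S5-b>S5; S5-c>S5

Count `a`s, saturating at 5: states S0 through S4 mean 0 through 4 `a`s seen; S5 means more than 4. Each `a` increments (capped at S5); other symbols loop. Accept from {S4, S5}.
With 6 states:
        a   b   c  
>  S0   S1  S0  S0 
   S1   S2  S1  S1 
   S2   S3  S2  S2 
   S3   S4  S3  S3 
 * S4   S5  S4  S4 
 * S5   S5  S5  S5 
(> = start, * = accepting)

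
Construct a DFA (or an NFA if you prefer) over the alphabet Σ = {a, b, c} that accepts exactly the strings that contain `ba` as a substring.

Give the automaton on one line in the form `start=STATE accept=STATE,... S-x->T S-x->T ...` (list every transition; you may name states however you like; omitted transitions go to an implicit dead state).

Track how much of `ba` has been matched so far: state q0 is no progress, q2 is the absorbing accept state reached once `ba` has occurred. Intermediate states record partial matches; on a mismatch, fall back to the longest reusable overlap.
        a   b   c  
>  q0   q0  q1  q0 
   q1   q2  q1  q0 
 * q2   q2  q2  q2 
(> = start, * = accepting)

start=q0 accept=q2 q0-a->q0 q0-b->q1 q0-c->q0 q1-a->q2 q1-b->q1 q1-c->q0 q2-a->q2 q2-b->q2 q2-c->q2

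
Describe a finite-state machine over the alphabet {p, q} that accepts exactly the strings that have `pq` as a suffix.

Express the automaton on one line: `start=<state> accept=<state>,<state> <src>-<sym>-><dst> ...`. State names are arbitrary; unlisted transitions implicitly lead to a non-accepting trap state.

start=A accept=C A-p->B A-q->A B-p->B B-q->C C-p->B C-q->A

Remember how much of `pq` the current input suffix matches. State A means no match yet; B means the last symbol is `p`; C means the last 2 symbols are `pq`. Only C accepts. On a mismatch, fall back to the longest proper suffix that is still a prefix of `pq`.
3 states suffice.
       p  q 
>  A   B  A 
   B   B  C 
 * C   B  A 
(> = start, * = accepting)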